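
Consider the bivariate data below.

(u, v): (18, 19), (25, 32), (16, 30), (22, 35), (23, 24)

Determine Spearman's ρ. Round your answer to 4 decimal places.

0.3000

Rank u: 2, 5, 1, 3, 4
Rank v: 1, 4, 3, 5, 2
d = rank(u) − rank(v): 1, 1, -2, -2, 2; Σd² = 14
ρ = 1 − 6Σd² / [n(n²−1)] = 1 − 6×14 / (5×24) = 1 − 84/120 ≈ 0.3000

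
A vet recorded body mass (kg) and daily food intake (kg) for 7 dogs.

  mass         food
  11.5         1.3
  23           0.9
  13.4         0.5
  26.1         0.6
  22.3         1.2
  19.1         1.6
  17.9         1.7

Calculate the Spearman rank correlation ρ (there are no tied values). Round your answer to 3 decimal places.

Rank mass: 1, 6, 2, 7, 5, 4, 3
Rank food: 5, 3, 1, 2, 4, 6, 7
d = rank(mass) − rank(food): -4, 3, 1, 5, 1, -2, -4; Σd² = 72
ρ = 1 − 6Σd² / [n(n²−1)] = 1 − 6×72 / (7×48) = 1 − 432/336 ≈ -0.286

-0.286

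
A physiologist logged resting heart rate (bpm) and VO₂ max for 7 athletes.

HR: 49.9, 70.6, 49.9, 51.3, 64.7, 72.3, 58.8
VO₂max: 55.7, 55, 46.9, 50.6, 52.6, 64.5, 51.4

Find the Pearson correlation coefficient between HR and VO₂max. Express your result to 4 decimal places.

n = 7, Σx = 417.5, Σy = 376.7, Σx² = 25466.89, Σy² = 20456.43, Σxy = 22687.41
nΣxy − ΣxΣy = 158811.87 − 157272.25 = 1539.62
nΣx² − (Σx)² = 178268.23 − 174306.25 = 3961.98; nΣy² − (Σy)² = 143195.01 − 141902.89 = 1292.12
r = 1539.62 / √(3961.98 × 1292.12) = 1539.62 / 2262.5989 ≈ 0.6805

0.6805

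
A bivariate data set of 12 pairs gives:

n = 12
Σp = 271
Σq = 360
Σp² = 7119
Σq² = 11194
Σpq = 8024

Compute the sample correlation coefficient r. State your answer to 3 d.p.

r = (nΣpq − ΣpΣq) / √[(nΣp² − (Σp)²)(nΣq² − (Σq)²)]
Numerator: 12×8024 − 271×360 = -1272
Denominator: √[(85428 − 73441)(134328 − 129600)] = √[11987 × 4728] = 7528.2492
r = -1272 / 7528.2492 ≈ -0.169

-0.169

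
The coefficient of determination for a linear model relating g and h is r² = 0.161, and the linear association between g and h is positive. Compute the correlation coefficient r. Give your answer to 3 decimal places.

|r| = √0.161 = 0.401
The association is positive, so r = 0.401.

0.401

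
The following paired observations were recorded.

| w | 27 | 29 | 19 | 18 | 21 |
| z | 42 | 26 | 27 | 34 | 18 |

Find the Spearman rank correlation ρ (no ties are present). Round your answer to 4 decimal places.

Rank w: 4, 5, 2, 1, 3
Rank z: 5, 2, 3, 4, 1
d = rank(w) − rank(z): -1, 3, -1, -3, 2; Σd² = 24
ρ = 1 − 6Σd² / [n(n²−1)] = 1 − 6×24 / (5×24) = 1 − 144/120 ≈ -0.2000

-0.2000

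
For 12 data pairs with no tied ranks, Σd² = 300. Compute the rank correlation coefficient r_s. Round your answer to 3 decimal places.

ρ = 1 − 6Σd² / [n(n²−1)] = 1 − 6×300 / (12×143)
  = 1 − 1800/1716 = 1 − 1.0490 ≈ -0.049

-0.049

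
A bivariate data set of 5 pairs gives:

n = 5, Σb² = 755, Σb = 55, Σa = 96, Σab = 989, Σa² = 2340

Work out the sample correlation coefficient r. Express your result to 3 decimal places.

r = (nΣab − ΣaΣb) / √[(nΣa² − (Σa)²)(nΣb² − (Σb)²)]
Numerator: 5×989 − 96×55 = -335
Denominator: √[(11700 − 9216)(3775 − 3025)] = √[2484 × 750] = 1364.9176
r = -335 / 1364.9176 ≈ -0.245

-0.245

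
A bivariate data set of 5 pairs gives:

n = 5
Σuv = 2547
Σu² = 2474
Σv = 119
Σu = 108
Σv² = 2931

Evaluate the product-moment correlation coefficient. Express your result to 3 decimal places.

r = (nΣuv − ΣuΣv) / √[(nΣu² − (Σu)²)(nΣv² − (Σv)²)]
Numerator: 5×2547 − 108×119 = -117
Denominator: √[(12370 − 11664)(14655 − 14161)] = √[706 × 494] = 590.5624
r = -117 / 590.5624 ≈ -0.198

-0.198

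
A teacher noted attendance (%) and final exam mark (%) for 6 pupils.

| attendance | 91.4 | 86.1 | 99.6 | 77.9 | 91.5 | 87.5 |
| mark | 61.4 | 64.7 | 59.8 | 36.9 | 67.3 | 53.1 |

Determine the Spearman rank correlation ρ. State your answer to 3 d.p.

Rank attendance: 4, 2, 6, 1, 5, 3
Rank mark: 4, 5, 3, 1, 6, 2
d = rank(attendance) − rank(mark): 0, -3, 3, 0, -1, 1; Σd² = 20
ρ = 1 − 6Σd² / [n(n²−1)] = 1 − 6×20 / (6×35) = 1 − 120/210 ≈ 0.429

0.429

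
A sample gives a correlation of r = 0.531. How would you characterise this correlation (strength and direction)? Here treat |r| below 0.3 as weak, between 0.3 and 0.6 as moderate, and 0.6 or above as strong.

moderate positive

r = 0.531 > 0 so the relationship is positive.
|r| = 0.531, which falls in the moderate range.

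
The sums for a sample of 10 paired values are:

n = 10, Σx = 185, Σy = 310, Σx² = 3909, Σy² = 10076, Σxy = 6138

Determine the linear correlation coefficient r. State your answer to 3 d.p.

0.846

r = (nΣxy − ΣxΣy) / √[(nΣx² − (Σx)²)(nΣy² − (Σy)²)]
Numerator: 10×6138 − 185×310 = 4030
Denominator: √[(39090 − 34225)(100760 − 96100)] = √[4865 × 4660] = 4761.3969
r = 4030 / 4761.3969 ≈ 0.846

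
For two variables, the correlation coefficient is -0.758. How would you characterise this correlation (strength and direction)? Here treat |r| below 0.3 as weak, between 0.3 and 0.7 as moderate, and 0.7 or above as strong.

strong negative

r = -0.758 < 0 so the relationship is negative.
|r| = 0.758, which falls in the strong range.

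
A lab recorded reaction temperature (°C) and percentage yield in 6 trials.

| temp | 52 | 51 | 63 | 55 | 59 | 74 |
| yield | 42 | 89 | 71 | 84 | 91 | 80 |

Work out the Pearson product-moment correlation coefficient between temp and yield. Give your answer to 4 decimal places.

0.1815

n = 6, Σx = 354, Σy = 457, Σx² = 21256, Σy² = 36463, Σxy = 27105
nΣxy − ΣxΣy = 162630 − 161778 = 852
nΣx² − (Σx)² = 127536 − 125316 = 2220; nΣy² − (Σy)² = 218778 − 208849 = 9929
r = 852 / √(2220 × 9929) = 852 / 4694.9313 ≈ 0.1815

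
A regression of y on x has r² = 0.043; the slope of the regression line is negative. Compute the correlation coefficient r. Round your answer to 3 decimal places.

-0.207

|r| = √0.043 = 0.207
The association is negative, so r = −0.207.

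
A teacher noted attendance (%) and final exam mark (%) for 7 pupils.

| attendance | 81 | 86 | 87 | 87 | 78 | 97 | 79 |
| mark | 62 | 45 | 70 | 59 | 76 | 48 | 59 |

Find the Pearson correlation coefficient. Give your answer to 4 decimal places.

n = 7, Σx = 595, Σy = 419, Σx² = 50829, Σy² = 25811, Σxy = 35360
nΣxy − ΣxΣy = 247520 − 249305 = -1785
nΣx² − (Σx)² = 355803 − 354025 = 1778; nΣy² − (Σy)² = 180677 − 175561 = 5116
r = -1785 / √(1778 × 5116) = -1785 / 3015.9987 ≈ -0.5918

-0.5918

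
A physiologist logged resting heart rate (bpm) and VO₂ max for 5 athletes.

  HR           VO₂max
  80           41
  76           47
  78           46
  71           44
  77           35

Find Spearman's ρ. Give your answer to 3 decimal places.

Rank HR: 5, 2, 4, 1, 3
Rank VO₂max: 2, 5, 4, 3, 1
d = rank(HR) − rank(VO₂max): 3, -3, 0, -2, 2; Σd² = 26
ρ = 1 − 6Σd² / [n(n²−1)] = 1 − 6×26 / (5×24) = 1 − 156/120 ≈ -0.300

-0.300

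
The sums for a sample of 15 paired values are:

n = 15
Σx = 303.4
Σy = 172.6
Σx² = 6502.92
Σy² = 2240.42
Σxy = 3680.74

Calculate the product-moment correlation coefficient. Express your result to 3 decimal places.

r = (nΣxy − ΣxΣy) / √[(nΣx² − (Σx)²)(nΣy² − (Σy)²)]
Numerator: 15×3680.74 − 303.4×172.6 = 2844.26
Denominator: √[(97543.8 − 92051.56)(33606.3 − 29790.76)] = √[5492.24 × 3815.54] = 4577.7572
r = 2844.26 / 4577.7572 ≈ 0.621

0.621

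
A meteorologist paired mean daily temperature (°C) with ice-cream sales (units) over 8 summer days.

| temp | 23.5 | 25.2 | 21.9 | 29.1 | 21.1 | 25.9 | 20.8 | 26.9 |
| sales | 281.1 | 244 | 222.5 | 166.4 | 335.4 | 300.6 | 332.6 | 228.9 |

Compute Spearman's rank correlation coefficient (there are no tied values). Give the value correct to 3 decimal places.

Rank temp: 4, 5, 3, 8, 2, 6, 1, 7
Rank sales: 5, 4, 2, 1, 8, 6, 7, 3
d = rank(temp) − rank(sales): -1, 1, 1, 7, -6, 0, -6, 4; Σd² = 140
ρ = 1 − 6Σd² / [n(n²−1)] = 1 − 6×140 / (8×63) = 1 − 840/504 ≈ -0.667

-0.667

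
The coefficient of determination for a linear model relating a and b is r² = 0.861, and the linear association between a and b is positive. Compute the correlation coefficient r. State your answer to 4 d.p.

0.9279

|r| = √0.861 = 0.9279
The association is positive, so r = 0.9279.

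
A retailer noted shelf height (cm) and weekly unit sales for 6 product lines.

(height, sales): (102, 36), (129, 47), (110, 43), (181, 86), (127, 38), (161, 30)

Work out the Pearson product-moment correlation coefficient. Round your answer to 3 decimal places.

n = 6, Σx = 810, Σy = 280, Σx² = 113956, Σy² = 15094, Σxy = 39687
nΣxy − ΣxΣy = 238122 − 226800 = 11322
nΣx² − (Σx)² = 683736 − 656100 = 27636; nΣy² − (Σy)² = 90564 − 78400 = 12164
r = 11322 / √(27636 × 12164) = 11322 / 18334.7840 ≈ 0.618

0.618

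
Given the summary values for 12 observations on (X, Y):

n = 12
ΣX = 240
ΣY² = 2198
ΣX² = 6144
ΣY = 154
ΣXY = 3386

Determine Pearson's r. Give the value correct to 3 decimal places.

0.561

r = (nΣXY − ΣXΣY) / √[(nΣX² − (ΣX)²)(nΣY² − (ΣY)²)]
Numerator: 12×3386 − 240×154 = 3672
Denominator: √[(73728 − 57600)(26376 − 23716)] = √[16128 × 2660] = 6549.8458
r = 3672 / 6549.8458 ≈ 0.561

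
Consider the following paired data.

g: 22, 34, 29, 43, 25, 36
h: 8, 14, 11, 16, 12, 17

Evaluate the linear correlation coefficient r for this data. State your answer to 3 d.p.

n = 6, Σg = 189, Σh = 78, Σg² = 6251, Σh² = 1070, Σgh = 2571
nΣgh − ΣgΣh = 15426 − 14742 = 684
nΣg² − (Σg)² = 37506 − 35721 = 1785; nΣh² − (Σh)² = 6420 − 6084 = 336
r = 684 / √(1785 × 336) = 684 / 774.4417 ≈ 0.883

0.883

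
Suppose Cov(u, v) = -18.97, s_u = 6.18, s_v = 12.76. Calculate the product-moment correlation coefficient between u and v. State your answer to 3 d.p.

-0.241

r = Cov(u,v) / (s_u · s_v) = -18.97 / (6.18 × 12.76)
  = -18.97 / 78.8568 ≈ -0.241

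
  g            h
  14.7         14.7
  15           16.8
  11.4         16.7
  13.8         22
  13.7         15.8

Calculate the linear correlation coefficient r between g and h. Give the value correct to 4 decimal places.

n = 5, Σg = 68.6, Σh = 86, Σg² = 949.18, Σh² = 1510.86, Σgh = 1178.53
nΣgh − ΣgΣh = 5892.65 − 5899.6 = -6.95
nΣg² − (Σg)² = 4745.9 − 4705.96 = 39.94; nΣh² − (Σh)² = 7554.3 − 7396 = 158.3
r = -6.95 / √(39.94 × 158.3) = -6.95 / 79.5142 ≈ -0.0874

-0.0874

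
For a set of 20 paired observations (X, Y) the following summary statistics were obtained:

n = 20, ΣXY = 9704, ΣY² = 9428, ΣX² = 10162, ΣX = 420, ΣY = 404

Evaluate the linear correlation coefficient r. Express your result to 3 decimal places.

0.936

r = (nΣXY − ΣXΣY) / √[(nΣX² − (ΣX)²)(nΣY² − (ΣY)²)]
Numerator: 20×9704 − 420×404 = 24400
Denominator: √[(203240 − 176400)(188560 − 163216)] = √[26840 × 25344] = 26081.2760
r = 24400 / 26081.2760 ≈ 0.936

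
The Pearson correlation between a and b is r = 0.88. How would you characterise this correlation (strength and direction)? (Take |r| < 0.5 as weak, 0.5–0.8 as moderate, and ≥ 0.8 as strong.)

r = 0.88 > 0 so the relationship is positive.
|r| = 0.88, which falls in the strong range.

strong positive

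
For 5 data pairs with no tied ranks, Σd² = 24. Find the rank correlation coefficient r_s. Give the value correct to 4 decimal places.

ρ = 1 − 6Σd² / [n(n²−1)] = 1 − 6×24 / (5×24)
  = 1 − 144/120 = 1 − 1.20000 ≈ -0.2000

-0.2000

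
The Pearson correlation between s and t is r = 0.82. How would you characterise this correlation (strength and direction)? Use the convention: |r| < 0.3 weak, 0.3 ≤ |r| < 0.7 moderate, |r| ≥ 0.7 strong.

r = 0.82 > 0 so the relationship is positive.
|r| = 0.82, which falls in the strong range.

strong positive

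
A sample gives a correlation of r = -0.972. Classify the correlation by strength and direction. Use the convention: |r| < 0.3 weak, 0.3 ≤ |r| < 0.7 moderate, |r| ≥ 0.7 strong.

r = -0.972 < 0 so the relationship is negative.
|r| = 0.972, which falls in the strong range.

strong negative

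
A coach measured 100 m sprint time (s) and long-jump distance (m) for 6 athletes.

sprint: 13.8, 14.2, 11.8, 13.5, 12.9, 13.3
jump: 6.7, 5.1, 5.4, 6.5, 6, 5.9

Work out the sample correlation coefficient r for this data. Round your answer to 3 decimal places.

0.202

n = 6, Σx = 79.5, Σy = 35.6, Σx² = 1056.87, Σy² = 213.12, Σxy = 472.22
nΣxy − ΣxΣy = 2833.32 − 2830.2 = 3.12
nΣx² − (Σx)² = 6341.22 − 6320.25 = 20.97; nΣy² − (Σy)² = 1278.72 − 1267.36 = 11.36
r = 3.12 / √(20.97 × 11.36) = 3.12 / 15.4344 ≈ 0.202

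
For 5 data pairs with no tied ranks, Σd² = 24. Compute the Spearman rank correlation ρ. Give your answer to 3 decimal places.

-0.200

ρ = 1 − 6Σd² / [n(n²−1)] = 1 − 6×24 / (5×24)
  = 1 − 144/120 = 1 − 1.2000 ≈ -0.200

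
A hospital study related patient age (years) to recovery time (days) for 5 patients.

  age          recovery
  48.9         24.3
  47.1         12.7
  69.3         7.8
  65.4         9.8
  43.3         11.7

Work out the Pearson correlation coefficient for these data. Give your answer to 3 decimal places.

-0.525

n = 5, Σx = 274, Σy = 66.3, Σx² = 15564.16, Σy² = 1045.55, Σxy = 3474.51
nΣxy − ΣxΣy = 17372.55 − 18166.2 = -793.65
nΣx² − (Σx)² = 77820.8 − 75076 = 2744.8; nΣy² − (Σy)² = 5227.75 − 4395.69 = 832.06
r = -793.65 / √(2744.8 × 832.06) = -793.65 / 1511.2373 ≈ -0.525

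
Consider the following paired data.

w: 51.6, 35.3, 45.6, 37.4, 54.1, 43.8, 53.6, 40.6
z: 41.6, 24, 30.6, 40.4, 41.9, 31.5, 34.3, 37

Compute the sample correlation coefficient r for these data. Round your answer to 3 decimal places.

0.493

n = 8, Σw = 362, Σz = 281.3, Σw² = 16753.34, Σz² = 10168.43, Σwz = 12887.25
nΣwz − ΣwΣz = 103098 − 101830.6 = 1267.4
nΣw² − (Σw)² = 134026.72 − 131044 = 2982.72; nΣz² − (Σz)² = 81347.44 − 79129.69 = 2217.75
r = 1267.4 / √(2982.72 × 2217.75) = 1267.4 / 2571.9501 ≈ 0.493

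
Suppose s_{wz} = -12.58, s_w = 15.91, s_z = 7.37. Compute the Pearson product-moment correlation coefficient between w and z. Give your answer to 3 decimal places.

r = Cov(w,z) / (s_w · s_z) = -12.58 / (15.91 × 7.37)
  = -12.58 / 117.2567 ≈ -0.107

-0.107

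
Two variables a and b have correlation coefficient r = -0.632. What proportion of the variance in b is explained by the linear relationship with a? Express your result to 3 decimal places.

r² = (-0.632)² = 0.399

0.399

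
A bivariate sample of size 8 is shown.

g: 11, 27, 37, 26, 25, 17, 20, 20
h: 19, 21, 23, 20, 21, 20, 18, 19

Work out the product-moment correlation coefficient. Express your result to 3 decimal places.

0.818

n = 8, Σg = 183, Σh = 161, Σg² = 4609, Σh² = 3257, Σgh = 3752
nΣgh − ΣgΣh = 30016 − 29463 = 553
nΣg² − (Σg)² = 36872 − 33489 = 3383; nΣh² − (Σh)² = 26056 − 25921 = 135
r = 553 / √(3383 × 135) = 553 / 675.7995 ≈ 0.818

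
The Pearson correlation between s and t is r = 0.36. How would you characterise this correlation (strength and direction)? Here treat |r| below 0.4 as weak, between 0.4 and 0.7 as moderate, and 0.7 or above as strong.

r = 0.36 > 0 so the relationship is positive.
|r| = 0.36, which falls in the weak range.

weak positive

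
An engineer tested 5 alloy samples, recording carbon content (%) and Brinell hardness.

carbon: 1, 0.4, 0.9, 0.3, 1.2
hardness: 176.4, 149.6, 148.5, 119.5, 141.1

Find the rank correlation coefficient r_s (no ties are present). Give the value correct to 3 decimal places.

Rank carbon: 4, 2, 3, 1, 5
Rank hardness: 5, 4, 3, 1, 2
d = rank(carbon) − rank(hardness): -1, -2, 0, 0, 3; Σd² = 14
ρ = 1 − 6Σd² / [n(n²−1)] = 1 − 6×14 / (5×24) = 1 − 84/120 ≈ 0.300

0.300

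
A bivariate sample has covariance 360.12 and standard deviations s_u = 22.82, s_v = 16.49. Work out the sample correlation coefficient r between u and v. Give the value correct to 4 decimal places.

r = Cov(u,v) / (s_u · s_v) = 360.12 / (22.82 × 16.49)
  = 360.12 / 376.3018 ≈ 0.9570

0.9570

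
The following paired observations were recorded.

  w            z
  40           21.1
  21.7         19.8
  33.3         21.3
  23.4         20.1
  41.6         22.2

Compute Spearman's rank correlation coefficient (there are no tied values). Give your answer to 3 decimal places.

0.900

Rank w: 4, 1, 3, 2, 5
Rank z: 3, 1, 4, 2, 5
d = rank(w) − rank(z): 1, 0, -1, 0, 0; Σd² = 2
ρ = 1 − 6Σd² / [n(n²−1)] = 1 − 6×2 / (5×24) = 1 − 12/120 ≈ 0.900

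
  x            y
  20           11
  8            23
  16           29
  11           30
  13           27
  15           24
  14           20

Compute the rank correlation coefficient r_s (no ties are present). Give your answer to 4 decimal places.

-0.3214

Rank x: 7, 1, 6, 2, 3, 5, 4
Rank y: 1, 3, 6, 7, 5, 4, 2
d = rank(x) − rank(y): 6, -2, 0, -5, -2, 1, 2; Σd² = 74
ρ = 1 − 6Σd² / [n(n²−1)] = 1 − 6×74 / (7×48) = 1 − 444/336 ≈ -0.3214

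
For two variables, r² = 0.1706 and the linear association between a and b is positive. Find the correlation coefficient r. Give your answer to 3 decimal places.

|r| = √0.1706 = 0.413
The association is positive, so r = 0.413.

0.413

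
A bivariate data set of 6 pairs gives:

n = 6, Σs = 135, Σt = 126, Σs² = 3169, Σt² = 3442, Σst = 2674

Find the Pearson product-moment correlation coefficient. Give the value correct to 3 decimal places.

r = (nΣst − ΣsΣt) / √[(nΣs² − (Σs)²)(nΣt² − (Σt)²)]
Numerator: 6×2674 − 135×126 = -966
Denominator: √[(19014 − 18225)(20652 − 15876)] = √[789 × 4776] = 1941.2017
r = -966 / 1941.2017 ≈ -0.498

-0.498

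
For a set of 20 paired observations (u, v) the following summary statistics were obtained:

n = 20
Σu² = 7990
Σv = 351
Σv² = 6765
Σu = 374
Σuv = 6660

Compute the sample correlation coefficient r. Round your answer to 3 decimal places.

r = (nΣuv − ΣuΣv) / √[(nΣu² − (Σu)²)(nΣv² − (Σv)²)]
Numerator: 20×6660 − 374×351 = 1926
Denominator: √[(159800 − 139876)(135300 − 123201)] = √[19924 × 12099] = 15526.1224
r = 1926 / 15526.1224 ≈ 0.124

0.124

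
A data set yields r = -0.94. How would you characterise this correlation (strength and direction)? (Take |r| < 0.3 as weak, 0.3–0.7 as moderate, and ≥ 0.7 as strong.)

r = -0.94 < 0 so the relationship is negative.
|r| = 0.94, which falls in the strong range.

strong negative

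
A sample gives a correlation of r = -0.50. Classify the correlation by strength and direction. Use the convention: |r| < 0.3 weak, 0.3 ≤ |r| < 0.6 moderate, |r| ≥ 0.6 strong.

r = -0.50 < 0 so the relationship is negative.
|r| = 0.50, which falls in the moderate range.

moderate negative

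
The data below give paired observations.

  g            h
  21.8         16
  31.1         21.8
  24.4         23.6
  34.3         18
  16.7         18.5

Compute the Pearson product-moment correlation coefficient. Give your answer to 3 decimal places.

n = 5, Σg = 128.3, Σh = 97.9, Σg² = 3493.19, Σh² = 1954.45, Σgh = 2528.97
nΣgh − ΣgΣh = 12644.85 − 12560.57 = 84.28
nΣg² − (Σg)² = 17465.95 − 16460.89 = 1005.06; nΣh² − (Σh)² = 9772.25 − 9584.41 = 187.84
r = 84.28 / √(1005.06 × 187.84) = 84.28 / 434.5003 ≈ 0.194

0.194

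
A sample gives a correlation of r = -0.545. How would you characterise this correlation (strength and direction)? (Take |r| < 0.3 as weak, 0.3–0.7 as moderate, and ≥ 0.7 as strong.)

moderate negative

r = -0.545 < 0 so the relationship is negative.
|r| = 0.545, which falls in the moderate range.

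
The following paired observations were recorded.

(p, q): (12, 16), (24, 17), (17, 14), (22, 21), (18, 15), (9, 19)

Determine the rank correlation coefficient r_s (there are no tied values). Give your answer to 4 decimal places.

Rank p: 2, 6, 3, 5, 4, 1
Rank q: 3, 4, 1, 6, 2, 5
d = rank(p) − rank(q): -1, 2, 2, -1, 2, -4; Σd² = 30
ρ = 1 − 6Σd² / [n(n²−1)] = 1 − 6×30 / (6×35) = 1 − 180/210 ≈ 0.1429

0.1429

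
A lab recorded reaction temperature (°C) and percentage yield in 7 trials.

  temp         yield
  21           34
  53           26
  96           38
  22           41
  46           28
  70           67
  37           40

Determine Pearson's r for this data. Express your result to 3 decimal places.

n = 7, Σx = 345, Σy = 274, Σx² = 21335, Σy² = 11830, Σxy = 14100
nΣxy − ΣxΣy = 98700 − 94530 = 4170
nΣx² − (Σx)² = 149345 − 119025 = 30320; nΣy² − (Σy)² = 82810 − 75076 = 7734
r = 4170 / √(30320 × 7734) = 4170 / 15313.2257 ≈ 0.272

0.272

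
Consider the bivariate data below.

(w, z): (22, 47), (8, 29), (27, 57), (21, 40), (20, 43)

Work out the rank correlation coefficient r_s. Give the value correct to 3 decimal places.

Rank w: 4, 1, 5, 3, 2
Rank z: 4, 1, 5, 2, 3
d = rank(w) − rank(z): 0, 0, 0, 1, -1; Σd² = 2
ρ = 1 − 6Σd² / [n(n²−1)] = 1 − 6×2 / (5×24) = 1 − 12/120 ≈ 0.900

0.900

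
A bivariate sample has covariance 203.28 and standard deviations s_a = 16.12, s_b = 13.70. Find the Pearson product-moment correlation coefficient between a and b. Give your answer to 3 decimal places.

0.920

r = Cov(a,b) / (s_a · s_b) = 203.28 / (16.12 × 13.70)
  = 203.28 / 220.8440 ≈ 0.920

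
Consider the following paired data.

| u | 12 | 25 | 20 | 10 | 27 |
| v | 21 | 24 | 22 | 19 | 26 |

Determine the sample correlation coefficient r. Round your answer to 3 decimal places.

0.955

n = 5, Σu = 94, Σv = 112, Σu² = 1998, Σv² = 2538, Σuv = 2184
nΣuv − ΣuΣv = 10920 − 10528 = 392
nΣu² − (Σu)² = 9990 − 8836 = 1154; nΣv² − (Σv)² = 12690 − 12544 = 146
r = 392 / √(1154 × 146) = 392 / 410.4680 ≈ 0.955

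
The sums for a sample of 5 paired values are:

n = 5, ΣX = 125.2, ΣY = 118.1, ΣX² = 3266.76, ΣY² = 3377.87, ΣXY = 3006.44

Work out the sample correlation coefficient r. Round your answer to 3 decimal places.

r = (nΣXY − ΣXΣY) / √[(nΣX² − (ΣX)²)(nΣY² − (ΣY)²)]
Numerator: 5×3006.44 − 125.2×118.1 = 246.08
Denominator: √[(16333.8 − 15675.04)(16889.35 − 13947.61)] = √[658.76 × 2941.74] = 1392.0850
r = 246.08 / 1392.0850 ≈ 0.177

0.177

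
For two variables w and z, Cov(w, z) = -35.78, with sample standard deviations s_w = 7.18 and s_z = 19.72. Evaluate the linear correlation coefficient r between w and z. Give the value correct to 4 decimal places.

-0.2527

r = Cov(w,z) / (s_w · s_z) = -35.78 / (7.18 × 19.72)
  = -35.78 / 141.5896 ≈ -0.2527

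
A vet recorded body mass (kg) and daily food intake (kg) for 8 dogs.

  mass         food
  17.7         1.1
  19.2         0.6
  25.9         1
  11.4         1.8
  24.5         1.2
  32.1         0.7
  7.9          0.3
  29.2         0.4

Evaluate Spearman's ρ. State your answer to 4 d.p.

-0.0952

Rank mass: 3, 4, 6, 2, 5, 8, 1, 7
Rank food: 6, 3, 5, 8, 7, 4, 1, 2
d = rank(mass) − rank(food): -3, 1, 1, -6, -2, 4, 0, 5; Σd² = 92
ρ = 1 − 6Σd² / [n(n²−1)] = 1 − 6×92 / (8×63) = 1 − 552/504 ≈ -0.0952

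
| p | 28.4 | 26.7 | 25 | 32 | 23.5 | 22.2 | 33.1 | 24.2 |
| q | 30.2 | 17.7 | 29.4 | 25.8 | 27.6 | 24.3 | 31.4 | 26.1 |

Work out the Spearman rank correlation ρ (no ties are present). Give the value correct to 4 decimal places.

Rank p: 6, 5, 4, 7, 2, 1, 8, 3
Rank q: 7, 1, 6, 3, 5, 2, 8, 4
d = rank(p) − rank(q): -1, 4, -2, 4, -3, -1, 0, -1; Σd² = 48
ρ = 1 − 6Σd² / [n(n²−1)] = 1 − 6×48 / (8×63) = 1 − 288/504 ≈ 0.4286

0.4286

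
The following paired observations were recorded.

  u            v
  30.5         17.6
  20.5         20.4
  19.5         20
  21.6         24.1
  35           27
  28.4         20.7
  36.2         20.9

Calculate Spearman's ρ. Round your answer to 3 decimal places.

0.429

Rank u: 5, 2, 1, 3, 6, 4, 7
Rank v: 1, 3, 2, 6, 7, 4, 5
d = rank(u) − rank(v): 4, -1, -1, -3, -1, 0, 2; Σd² = 32
ρ = 1 − 6Σd² / [n(n²−1)] = 1 − 6×32 / (7×48) = 1 − 192/336 ≈ 0.429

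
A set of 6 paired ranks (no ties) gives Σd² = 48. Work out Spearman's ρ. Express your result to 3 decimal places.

ρ = 1 − 6Σd² / [n(n²−1)] = 1 − 6×48 / (6×35)
  = 1 − 288/210 = 1 − 1.3714 ≈ -0.371

-0.371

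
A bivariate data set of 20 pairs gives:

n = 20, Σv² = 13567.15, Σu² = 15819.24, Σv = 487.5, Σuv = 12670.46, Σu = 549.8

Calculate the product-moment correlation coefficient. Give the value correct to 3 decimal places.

-0.671

r = (nΣuv − ΣuΣv) / √[(nΣu² − (Σu)²)(nΣv² − (Σv)²)]
Numerator: 20×12670.46 − 549.8×487.5 = -14618.3
Denominator: √[(316384.8 − 302280.04)(271343 − 237656.25)] = √[14104.76 × 33686.75] = 21797.7871
r = -14618.3 / 21797.7871 ≈ -0.671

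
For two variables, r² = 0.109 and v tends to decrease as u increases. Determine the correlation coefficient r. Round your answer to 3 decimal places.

|r| = √0.109 = 0.330
The association is negative, so r = −0.330.

-0.330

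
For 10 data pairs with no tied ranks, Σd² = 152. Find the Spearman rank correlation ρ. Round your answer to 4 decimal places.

0.0788

ρ = 1 − 6Σd² / [n(n²−1)] = 1 − 6×152 / (10×99)
  = 1 − 912/990 = 1 − 0.92121 ≈ 0.0788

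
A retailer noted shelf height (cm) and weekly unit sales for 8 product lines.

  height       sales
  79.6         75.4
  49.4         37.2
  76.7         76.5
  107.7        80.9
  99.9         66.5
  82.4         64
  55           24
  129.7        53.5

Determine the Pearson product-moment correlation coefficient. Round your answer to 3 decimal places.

0.513

n = 8, Σx = 680.4, Σy = 478, Σx² = 62875.56, Σy² = 31422.56, Σxy = 42595.9
nΣxy − ΣxΣy = 340767.2 − 325231.2 = 15536
nΣx² − (Σx)² = 503004.48 − 462944.16 = 40060.32; nΣy² − (Σy)² = 251380.48 − 228484 = 22896.48
r = 15536 / √(40060.32 × 22896.48) = 15536 / 30285.9756 ≈ 0.513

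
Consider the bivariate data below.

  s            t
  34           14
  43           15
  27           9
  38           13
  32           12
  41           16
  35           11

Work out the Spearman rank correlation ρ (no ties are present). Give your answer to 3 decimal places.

0.786

Rank s: 3, 7, 1, 5, 2, 6, 4
Rank t: 5, 6, 1, 4, 3, 7, 2
d = rank(s) − rank(t): -2, 1, 0, 1, -1, -1, 2; Σd² = 12
ρ = 1 − 6Σd² / [n(n²−1)] = 1 − 6×12 / (7×48) = 1 − 72/336 ≈ 0.786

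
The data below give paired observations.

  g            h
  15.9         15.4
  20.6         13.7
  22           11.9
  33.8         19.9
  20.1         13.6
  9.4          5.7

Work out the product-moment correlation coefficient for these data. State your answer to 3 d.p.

n = 6, Σg = 121.8, Σh = 80.2, Σg² = 2795.98, Σh² = 1179.92, Σgh = 1788.44
nΣgh − ΣgΣh = 10730.64 − 9768.36 = 962.28
nΣg² − (Σg)² = 16775.88 − 14835.24 = 1940.64; nΣh² − (Σh)² = 7079.52 − 6432.04 = 647.48
r = 962.28 / √(1940.64 × 647.48) = 962.28 / 1120.9485 ≈ 0.858

0.858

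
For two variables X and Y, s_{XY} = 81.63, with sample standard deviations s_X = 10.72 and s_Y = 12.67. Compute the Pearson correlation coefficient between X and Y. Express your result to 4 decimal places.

0.6010

r = Cov(X,Y) / (s_X · s_Y) = 81.63 / (10.72 × 12.67)
  = 81.63 / 135.8224 ≈ 0.6010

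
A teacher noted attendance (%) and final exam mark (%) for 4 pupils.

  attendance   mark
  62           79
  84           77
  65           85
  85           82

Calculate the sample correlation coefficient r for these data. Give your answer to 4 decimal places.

n = 4, Σx = 296, Σy = 323, Σx² = 22350, Σy² = 26119, Σxy = 23861
nΣxy − ΣxΣy = 95444 − 95608 = -164
nΣx² − (Σx)² = 89400 − 87616 = 1784; nΣy² − (Σy)² = 104476 − 104329 = 147
r = -164 / √(1784 × 147) = -164 / 512.1016 ≈ -0.3202

-0.3202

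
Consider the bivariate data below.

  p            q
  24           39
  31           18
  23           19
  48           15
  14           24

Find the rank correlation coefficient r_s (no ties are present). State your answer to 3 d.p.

-0.700

Rank p: 3, 4, 2, 5, 1
Rank q: 5, 2, 3, 1, 4
d = rank(p) − rank(q): -2, 2, -1, 4, -3; Σd² = 34
ρ = 1 − 6Σd² / [n(n²−1)] = 1 − 6×34 / (5×24) = 1 − 204/120 ≈ -0.700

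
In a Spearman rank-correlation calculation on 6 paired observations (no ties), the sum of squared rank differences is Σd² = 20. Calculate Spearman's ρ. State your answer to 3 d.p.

ρ = 1 − 6Σd² / [n(n²−1)] = 1 − 6×20 / (6×35)
  = 1 − 120/210 = 1 − 0.5714 ≈ 0.429

0.429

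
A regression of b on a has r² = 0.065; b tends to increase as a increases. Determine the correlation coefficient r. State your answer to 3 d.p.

0.255

|r| = √0.065 = 0.255
The association is positive, so r = 0.255.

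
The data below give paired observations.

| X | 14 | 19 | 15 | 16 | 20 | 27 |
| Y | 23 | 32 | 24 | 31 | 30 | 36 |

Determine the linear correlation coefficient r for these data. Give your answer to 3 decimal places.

n = 6, ΣX = 111, ΣY = 176, ΣX² = 2167, ΣY² = 5286, ΣXY = 3358
nΣXY − ΣXΣY = 20148 − 19536 = 612
nΣX² − (ΣX)² = 13002 − 12321 = 681; nΣY² − (ΣY)² = 31716 − 30976 = 740
r = 612 / √(681 × 740) = 612 / 709.8873 ≈ 0.862

0.862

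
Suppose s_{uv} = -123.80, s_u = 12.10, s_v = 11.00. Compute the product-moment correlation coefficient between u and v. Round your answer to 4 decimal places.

-0.9301

r = Cov(u,v) / (s_u · s_v) = -123.80 / (12.10 × 11.00)
  = -123.80 / 133.1000 ≈ -0.9301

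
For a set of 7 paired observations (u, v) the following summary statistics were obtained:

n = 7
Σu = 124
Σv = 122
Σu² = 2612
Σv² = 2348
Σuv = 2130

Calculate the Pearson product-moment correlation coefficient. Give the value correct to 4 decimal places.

r = (nΣuv − ΣuΣv) / √[(nΣu² − (Σu)²)(nΣv² − (Σv)²)]
Numerator: 7×2130 − 124×122 = -218
Denominator: √[(18284 − 15376)(16436 − 14884)] = √[2908 × 1552] = 2124.4331
r = -218 / 2124.4331 ≈ -0.1026

-0.1026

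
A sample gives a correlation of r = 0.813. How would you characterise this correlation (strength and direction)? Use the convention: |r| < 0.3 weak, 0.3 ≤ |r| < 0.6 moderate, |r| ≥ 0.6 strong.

r = 0.813 > 0 so the relationship is positive.
|r| = 0.813, which falls in the strong range.

strong positive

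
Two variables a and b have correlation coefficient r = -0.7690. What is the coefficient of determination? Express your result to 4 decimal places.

r² = (-0.7690)² = 0.5914

0.5914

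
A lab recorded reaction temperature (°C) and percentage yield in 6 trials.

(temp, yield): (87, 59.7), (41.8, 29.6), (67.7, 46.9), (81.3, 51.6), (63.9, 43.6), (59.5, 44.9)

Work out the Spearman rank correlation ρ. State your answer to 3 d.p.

Rank temp: 6, 1, 4, 5, 3, 2
Rank yield: 6, 1, 4, 5, 2, 3
d = rank(temp) − rank(yield): 0, 0, 0, 0, 1, -1; Σd² = 2
ρ = 1 − 6Σd² / [n(n²−1)] = 1 − 6×2 / (6×35) = 1 − 12/210 ≈ 0.943

0.943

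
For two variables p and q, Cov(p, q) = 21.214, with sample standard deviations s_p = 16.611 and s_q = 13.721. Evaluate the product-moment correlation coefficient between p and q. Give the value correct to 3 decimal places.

0.093

r = Cov(p,q) / (s_p · s_q) = 21.214 / (16.611 × 13.721)
  = 21.214 / 227.9195 ≈ 0.093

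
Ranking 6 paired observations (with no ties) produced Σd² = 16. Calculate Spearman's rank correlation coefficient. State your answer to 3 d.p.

0.543

ρ = 1 − 6Σd² / [n(n²−1)] = 1 − 6×16 / (6×35)
  = 1 − 96/210 = 1 − 0.4571 ≈ 0.543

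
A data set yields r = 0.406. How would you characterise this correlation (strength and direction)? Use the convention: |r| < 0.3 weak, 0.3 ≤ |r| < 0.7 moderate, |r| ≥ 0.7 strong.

moderate positive

r = 0.406 > 0 so the relationship is positive.
|r| = 0.406, which falls in the moderate range.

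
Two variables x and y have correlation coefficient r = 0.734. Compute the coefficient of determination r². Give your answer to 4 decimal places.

0.5388

r² = (0.734)² = 0.5388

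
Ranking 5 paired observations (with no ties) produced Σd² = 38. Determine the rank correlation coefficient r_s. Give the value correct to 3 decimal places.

ρ = 1 − 6Σd² / [n(n²−1)] = 1 − 6×38 / (5×24)
  = 1 − 228/120 = 1 − 1.9000 ≈ -0.900

-0.900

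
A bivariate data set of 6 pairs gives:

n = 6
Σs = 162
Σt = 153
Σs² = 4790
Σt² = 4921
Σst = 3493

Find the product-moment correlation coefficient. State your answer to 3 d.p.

-0.980

r = (nΣst − ΣsΣt) / √[(nΣs² − (Σs)²)(nΣt² − (Σt)²)]
Numerator: 6×3493 − 162×153 = -3828
Denominator: √[(28740 − 26244)(29526 − 23409)] = √[2496 × 6117] = 3907.4329
r = -3828 / 3907.4329 ≈ -0.980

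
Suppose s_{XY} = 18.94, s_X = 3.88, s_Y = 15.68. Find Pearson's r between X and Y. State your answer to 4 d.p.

r = Cov(X,Y) / (s_X · s_Y) = 18.94 / (3.88 × 15.68)
  = 18.94 / 60.8384 ≈ 0.3113

0.3113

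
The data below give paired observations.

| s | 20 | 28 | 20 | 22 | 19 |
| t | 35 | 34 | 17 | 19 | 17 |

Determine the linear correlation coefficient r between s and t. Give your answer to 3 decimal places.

0.545

n = 5, Σs = 109, Σt = 122, Σs² = 2429, Σt² = 3320, Σst = 2733
nΣst − ΣsΣt = 13665 − 13298 = 367
nΣs² − (Σs)² = 12145 − 11881 = 264; nΣt² − (Σt)² = 16600 − 14884 = 1716
r = 367 / √(264 × 1716) = 367 / 673.0706 ≈ 0.545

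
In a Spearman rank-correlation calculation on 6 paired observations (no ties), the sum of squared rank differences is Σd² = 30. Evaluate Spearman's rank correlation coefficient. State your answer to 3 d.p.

ρ = 1 − 6Σd² / [n(n²−1)] = 1 − 6×30 / (6×35)
  = 1 − 180/210 = 1 − 0.8571 ≈ 0.143

0.143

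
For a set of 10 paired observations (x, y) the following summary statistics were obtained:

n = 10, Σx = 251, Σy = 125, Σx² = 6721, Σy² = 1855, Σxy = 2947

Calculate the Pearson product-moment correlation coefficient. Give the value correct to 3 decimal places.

-0.543

r = (nΣxy − ΣxΣy) / √[(nΣx² − (Σx)²)(nΣy² − (Σy)²)]
Numerator: 10×2947 − 251×125 = -1905
Denominator: √[(67210 − 63001)(18550 − 15625)] = √[4209 × 2925] = 3508.7498
r = -1905 / 3508.7498 ≈ -0.543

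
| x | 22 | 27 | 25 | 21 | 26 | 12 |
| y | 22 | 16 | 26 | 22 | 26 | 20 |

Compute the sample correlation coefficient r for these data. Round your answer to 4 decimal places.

0.1727

n = 6, Σx = 133, Σy = 132, Σx² = 3099, Σy² = 2976, Σxy = 2944
nΣxy − ΣxΣy = 17664 − 17556 = 108
nΣx² − (Σx)² = 18594 − 17689 = 905; nΣy² − (Σy)² = 17856 − 17424 = 432
r = 108 / √(905 × 432) = 108 / 625.2679 ≈ 0.1727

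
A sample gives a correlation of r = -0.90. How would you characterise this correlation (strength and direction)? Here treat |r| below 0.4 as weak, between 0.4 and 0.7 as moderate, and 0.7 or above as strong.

strong negative

r = -0.90 < 0 so the relationship is negative.
|r| = 0.90, which falls in the strong range.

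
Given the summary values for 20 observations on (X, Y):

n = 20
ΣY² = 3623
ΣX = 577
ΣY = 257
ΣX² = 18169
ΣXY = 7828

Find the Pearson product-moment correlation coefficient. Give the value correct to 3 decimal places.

0.592

r = (nΣXY − ΣXΣY) / √[(nΣX² − (ΣX)²)(nΣY² − (ΣY)²)]
Numerator: 20×7828 − 577×257 = 8271
Denominator: √[(363380 − 332929)(72460 − 66049)] = √[30451 × 6411] = 13972.1638
r = 8271 / 13972.1638 ≈ 0.592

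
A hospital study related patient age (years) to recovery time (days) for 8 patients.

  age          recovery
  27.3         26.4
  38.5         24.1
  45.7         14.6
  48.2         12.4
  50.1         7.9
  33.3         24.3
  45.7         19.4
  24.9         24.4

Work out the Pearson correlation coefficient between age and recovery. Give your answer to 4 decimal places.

-0.8753

n = 8, Σx = 313.7, Σy = 153.5, Σx² = 12966.67, Σy² = 3269.31, Σxy = 5612.59
nΣxy − ΣxΣy = 44900.72 − 48152.95 = -3252.23
nΣx² − (Σx)² = 103733.36 − 98407.69 = 5325.67; nΣy² − (Σy)² = 26154.48 − 23562.25 = 2592.23
r = -3252.23 / √(5325.67 × 2592.23) = -3252.23 / 3715.5567 ≈ -0.8753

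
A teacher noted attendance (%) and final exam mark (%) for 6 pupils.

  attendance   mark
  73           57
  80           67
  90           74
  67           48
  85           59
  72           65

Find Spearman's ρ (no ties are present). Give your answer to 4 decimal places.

Rank attendance: 3, 4, 6, 1, 5, 2
Rank mark: 2, 5, 6, 1, 3, 4
d = rank(attendance) − rank(mark): 1, -1, 0, 0, 2, -2; Σd² = 10
ρ = 1 − 6Σd² / [n(n²−1)] = 1 − 6×10 / (6×35) = 1 − 60/210 ≈ 0.7143

0.7143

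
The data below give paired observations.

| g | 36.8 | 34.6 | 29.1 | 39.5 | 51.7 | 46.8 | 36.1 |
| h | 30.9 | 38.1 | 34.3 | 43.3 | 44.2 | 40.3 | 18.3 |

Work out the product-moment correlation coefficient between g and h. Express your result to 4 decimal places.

n = 7, Σg = 274.6, Σh = 249.4, Σg² = 11124.8, Σh² = 9370.42, Σgh = 9995.67
nΣgh − ΣgΣh = 69969.69 − 68485.24 = 1484.45
nΣg² − (Σg)² = 77873.6 − 75405.16 = 2468.44; nΣh² − (Σh)² = 65592.94 − 62200.36 = 3392.58
r = 1484.45 / √(2468.44 × 3392.58) = 1484.45 / 2893.8521 ≈ 0.5130

0.5130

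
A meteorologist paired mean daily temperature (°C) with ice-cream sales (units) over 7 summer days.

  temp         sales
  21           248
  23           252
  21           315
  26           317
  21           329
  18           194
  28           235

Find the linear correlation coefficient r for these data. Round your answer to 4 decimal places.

n = 7, Σx = 158, Σy = 1890, Σx² = 3636, Σy² = 525824, Σxy = 42842
nΣxy − ΣxΣy = 299894 − 298620 = 1274
nΣx² − (Σx)² = 25452 − 24964 = 488; nΣy² − (Σy)² = 3680768 − 3572100 = 108668
r = 1274 / √(488 × 108668) = 1274 / 7282.1689 ≈ 0.1749

0.1749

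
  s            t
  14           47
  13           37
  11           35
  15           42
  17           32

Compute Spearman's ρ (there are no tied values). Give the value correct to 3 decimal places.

-0.100

Rank s: 3, 2, 1, 4, 5
Rank t: 5, 3, 2, 4, 1
d = rank(s) − rank(t): -2, -1, -1, 0, 4; Σd² = 22
ρ = 1 − 6Σd² / [n(n²−1)] = 1 − 6×22 / (5×24) = 1 − 132/120 ≈ -0.100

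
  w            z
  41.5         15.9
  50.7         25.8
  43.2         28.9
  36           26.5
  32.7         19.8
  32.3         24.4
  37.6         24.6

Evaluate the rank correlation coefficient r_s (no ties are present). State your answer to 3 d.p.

Rank w: 5, 7, 6, 3, 2, 1, 4
Rank z: 1, 5, 7, 6, 2, 3, 4
d = rank(w) − rank(z): 4, 2, -1, -3, 0, -2, 0; Σd² = 34
ρ = 1 − 6Σd² / [n(n²−1)] = 1 − 6×34 / (7×48) = 1 − 204/336 ≈ 0.393

0.393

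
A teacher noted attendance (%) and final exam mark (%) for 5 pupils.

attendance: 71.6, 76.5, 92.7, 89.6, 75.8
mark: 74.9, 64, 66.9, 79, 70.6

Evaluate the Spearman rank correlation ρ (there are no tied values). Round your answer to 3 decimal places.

Rank attendance: 1, 3, 5, 4, 2
Rank mark: 4, 1, 2, 5, 3
d = rank(attendance) − rank(mark): -3, 2, 3, -1, -1; Σd² = 24
ρ = 1 − 6Σd² / [n(n²−1)] = 1 − 6×24 / (5×24) = 1 − 144/120 ≈ -0.200

-0.200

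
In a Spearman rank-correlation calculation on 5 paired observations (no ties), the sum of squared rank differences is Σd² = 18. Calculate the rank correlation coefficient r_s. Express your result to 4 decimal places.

0.1000

ρ = 1 − 6Σd² / [n(n²−1)] = 1 − 6×18 / (5×24)
  = 1 − 108/120 = 1 − 0.90000 ≈ 0.1000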